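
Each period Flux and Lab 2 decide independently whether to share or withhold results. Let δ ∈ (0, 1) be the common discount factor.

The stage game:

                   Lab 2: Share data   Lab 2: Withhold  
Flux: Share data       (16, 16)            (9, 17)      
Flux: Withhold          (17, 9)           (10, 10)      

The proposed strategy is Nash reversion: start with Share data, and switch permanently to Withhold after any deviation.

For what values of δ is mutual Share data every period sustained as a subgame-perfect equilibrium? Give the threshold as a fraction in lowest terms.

1/7

Under grim trigger the critical discount factor is (T−C)/(T−P) with T = 17, C = 16, P = 10.
δ* = (17−16)/(17−10) = 1/7.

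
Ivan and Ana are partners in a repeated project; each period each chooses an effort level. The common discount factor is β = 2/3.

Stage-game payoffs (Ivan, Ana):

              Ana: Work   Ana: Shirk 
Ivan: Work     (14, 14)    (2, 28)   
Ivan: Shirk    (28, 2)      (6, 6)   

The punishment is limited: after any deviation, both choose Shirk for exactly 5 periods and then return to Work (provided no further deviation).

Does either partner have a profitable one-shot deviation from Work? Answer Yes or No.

A one-shot deviation gives 28 now, then 6 for 5 periods, then back to 14.
Gain from deviating: (28−14) today; loss: (14−6) in each of the next 5 periods.
No-deviation condition: (14−6)(β+…+β^5) ≥ 28−14, i.e. β+…+β^5 ≥ 7/4.
At β = 2/3: β+…+β^5 = 1.7366 < 1.7500.
So cooperation is not sustainable.

Yes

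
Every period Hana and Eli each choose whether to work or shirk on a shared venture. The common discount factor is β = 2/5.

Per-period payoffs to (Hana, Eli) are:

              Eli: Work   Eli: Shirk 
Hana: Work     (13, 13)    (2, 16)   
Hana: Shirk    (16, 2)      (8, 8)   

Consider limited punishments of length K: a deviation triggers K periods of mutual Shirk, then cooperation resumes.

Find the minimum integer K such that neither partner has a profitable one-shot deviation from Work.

3

No profitable deviation requires (13−8)(β+…+β^K) ≥ 16−13, i.e. β+…+β^K ≥ 3/5 ≈ 0.6000.
With β = 2/5, the partial sums are K=1: 0.4000, K=2: 0.5600, K=3: 0.6240.
K = 3 is the first length at which the sum reaches 0.6000.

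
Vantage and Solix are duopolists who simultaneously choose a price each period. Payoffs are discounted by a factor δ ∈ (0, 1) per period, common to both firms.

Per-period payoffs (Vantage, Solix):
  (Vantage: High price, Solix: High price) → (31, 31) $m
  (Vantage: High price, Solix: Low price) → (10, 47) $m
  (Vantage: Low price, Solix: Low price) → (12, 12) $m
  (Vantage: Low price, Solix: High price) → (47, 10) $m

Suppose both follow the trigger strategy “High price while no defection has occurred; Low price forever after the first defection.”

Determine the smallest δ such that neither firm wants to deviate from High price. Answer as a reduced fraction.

One-period gain from deviating is 47 − 31 = 16. The loss is 31 − 12 = 19 in every subsequent period, with present value 19·δ/(1−δ).
Deviation is unprofitable when 19·δ/(1−δ) ≥ 16, i.e. δ/(1−δ) ≥ 16/19.
Equivalently δ ≥ 16/(16+19) = 16/35.

16/35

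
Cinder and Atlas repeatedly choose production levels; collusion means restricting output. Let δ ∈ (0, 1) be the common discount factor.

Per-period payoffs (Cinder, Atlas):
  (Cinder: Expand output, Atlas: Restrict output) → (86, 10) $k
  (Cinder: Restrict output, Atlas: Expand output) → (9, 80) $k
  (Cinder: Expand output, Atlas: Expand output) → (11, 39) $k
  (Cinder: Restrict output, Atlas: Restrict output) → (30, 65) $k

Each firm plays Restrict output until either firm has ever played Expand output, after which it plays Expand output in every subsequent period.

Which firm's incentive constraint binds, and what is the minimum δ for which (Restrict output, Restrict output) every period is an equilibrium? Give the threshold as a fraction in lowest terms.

Cinder's threshold: (86−30)/(86−11) = 56/75.
Atlas's threshold: (80−65)/(80−39) = 15/41.
56/75 > 15/41, so Cinder binds and δ* = 56/75.

Cinder; δ ≥ 56/75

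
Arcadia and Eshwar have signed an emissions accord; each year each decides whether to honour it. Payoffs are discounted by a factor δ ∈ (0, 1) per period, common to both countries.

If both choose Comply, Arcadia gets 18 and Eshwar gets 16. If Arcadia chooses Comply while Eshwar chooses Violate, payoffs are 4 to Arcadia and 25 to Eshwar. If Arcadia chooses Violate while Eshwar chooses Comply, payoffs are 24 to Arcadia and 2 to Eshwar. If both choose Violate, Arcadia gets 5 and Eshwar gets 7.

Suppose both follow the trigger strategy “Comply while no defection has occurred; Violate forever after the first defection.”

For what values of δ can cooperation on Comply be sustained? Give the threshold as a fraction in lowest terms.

1/2

Arcadia's threshold: (24−18)/(24−5) = 6/19.
Eshwar's threshold: (25−16)/(25−7) = 1/2.
6/19 < 1/2, so Eshwar binds and δ* = 1/2.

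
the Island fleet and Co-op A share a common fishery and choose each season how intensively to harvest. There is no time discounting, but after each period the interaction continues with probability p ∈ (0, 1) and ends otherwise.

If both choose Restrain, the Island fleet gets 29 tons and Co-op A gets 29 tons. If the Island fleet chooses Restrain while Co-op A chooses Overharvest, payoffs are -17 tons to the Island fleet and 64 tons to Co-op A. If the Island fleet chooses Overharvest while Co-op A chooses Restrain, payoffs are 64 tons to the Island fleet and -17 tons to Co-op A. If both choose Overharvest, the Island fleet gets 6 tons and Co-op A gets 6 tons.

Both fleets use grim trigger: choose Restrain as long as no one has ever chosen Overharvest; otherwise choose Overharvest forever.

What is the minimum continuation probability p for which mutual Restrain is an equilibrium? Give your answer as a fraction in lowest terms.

35/58

Expected cooperation value is 29 + p·29 + p²·29 + … = 29/(1−p); deviation gives 64 + p·6/(1−p).
29 ≥ 64(1−p) + 6p ⇒ 58p ≥ 35 ⇒ p ≥ 35/58.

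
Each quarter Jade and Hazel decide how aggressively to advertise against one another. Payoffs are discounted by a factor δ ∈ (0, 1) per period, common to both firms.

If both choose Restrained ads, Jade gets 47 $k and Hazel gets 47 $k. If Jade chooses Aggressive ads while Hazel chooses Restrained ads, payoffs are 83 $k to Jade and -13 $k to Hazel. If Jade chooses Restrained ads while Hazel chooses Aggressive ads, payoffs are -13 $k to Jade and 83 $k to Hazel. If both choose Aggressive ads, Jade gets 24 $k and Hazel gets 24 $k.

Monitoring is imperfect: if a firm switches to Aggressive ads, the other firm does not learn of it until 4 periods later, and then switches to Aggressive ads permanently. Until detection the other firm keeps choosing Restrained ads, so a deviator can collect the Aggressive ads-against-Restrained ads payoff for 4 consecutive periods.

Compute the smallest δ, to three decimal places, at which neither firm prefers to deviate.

0.884

Deviating for the 4 undetected periods gains 83−47 = 36 per period over cooperation, then loses 47−24 = 23 per period forever once punishment starts.
Gain: 36(1 + δ + … + δ^3); loss: 23·δ^4/(1−δ).
No profitable deviation ⇔ 36(1−δ^4) ≤ 23·δ^4, i.e. δ^4 ≥ 36/(36+23) = 36/59.
Hence δ ≥ (36/59)^(1/4) ≈ 0.884.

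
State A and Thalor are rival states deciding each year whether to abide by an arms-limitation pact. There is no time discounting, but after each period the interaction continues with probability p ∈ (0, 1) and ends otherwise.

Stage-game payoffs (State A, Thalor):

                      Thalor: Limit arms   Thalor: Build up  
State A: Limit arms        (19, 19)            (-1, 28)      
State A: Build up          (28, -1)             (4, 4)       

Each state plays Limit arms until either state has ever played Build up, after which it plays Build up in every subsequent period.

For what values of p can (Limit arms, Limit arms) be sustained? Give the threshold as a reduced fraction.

With no time discounting, the continuation probability p plays the role of the discount factor.
Grim-trigger IC: 19/(1−p) ≥ 28 + 4p/(1−p) ⇒ p ≥ (28−19)/(28−4) = 3/8.

3/8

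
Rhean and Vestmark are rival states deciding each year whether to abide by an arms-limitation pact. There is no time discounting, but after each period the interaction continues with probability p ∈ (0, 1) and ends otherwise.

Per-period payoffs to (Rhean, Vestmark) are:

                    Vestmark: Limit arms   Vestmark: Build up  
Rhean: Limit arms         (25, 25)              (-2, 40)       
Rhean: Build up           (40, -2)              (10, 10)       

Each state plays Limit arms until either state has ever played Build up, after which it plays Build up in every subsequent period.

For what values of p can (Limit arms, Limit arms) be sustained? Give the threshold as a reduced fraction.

1/2

Expected cooperation value is 25 + p·25 + p²·25 + … = 25/(1−p); deviation gives 40 + p·10/(1−p).
25 ≥ 40(1−p) + 10p ⇒ 30p ≥ 15 ⇒ p ≥ 15/30 = 1/2.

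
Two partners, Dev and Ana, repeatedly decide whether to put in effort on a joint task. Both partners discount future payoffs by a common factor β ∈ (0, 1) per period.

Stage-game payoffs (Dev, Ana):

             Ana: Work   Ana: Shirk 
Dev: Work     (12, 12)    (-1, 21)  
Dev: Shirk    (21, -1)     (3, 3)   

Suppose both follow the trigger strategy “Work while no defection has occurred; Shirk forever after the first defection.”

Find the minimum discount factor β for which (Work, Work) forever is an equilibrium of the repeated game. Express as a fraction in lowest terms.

One-period gain from deviating is 21 − 12 = 9. The loss is 12 − 3 = 9 in every subsequent period, with present value 9·β/(1−β).
Deviation is unprofitable when 9·β/(1−β) ≥ 9, i.e. β/(1−β) ≥ 1.
Equivalently β ≥ 9/(9+9) = 1/2.

1/2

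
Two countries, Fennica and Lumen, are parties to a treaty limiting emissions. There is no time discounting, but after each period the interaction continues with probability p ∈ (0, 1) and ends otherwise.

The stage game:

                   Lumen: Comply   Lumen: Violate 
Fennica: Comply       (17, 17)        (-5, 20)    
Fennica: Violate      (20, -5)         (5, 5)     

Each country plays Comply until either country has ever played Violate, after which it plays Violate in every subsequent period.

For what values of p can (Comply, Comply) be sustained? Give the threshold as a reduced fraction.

1/5

Expected cooperation value is 17 + p·17 + p²·17 + … = 17/(1−p); deviation gives 20 + p·5/(1−p).
17 ≥ 20(1−p) + 5p ⇒ 15p ≥ 3 ⇒ p ≥ 3/15 = 1/5.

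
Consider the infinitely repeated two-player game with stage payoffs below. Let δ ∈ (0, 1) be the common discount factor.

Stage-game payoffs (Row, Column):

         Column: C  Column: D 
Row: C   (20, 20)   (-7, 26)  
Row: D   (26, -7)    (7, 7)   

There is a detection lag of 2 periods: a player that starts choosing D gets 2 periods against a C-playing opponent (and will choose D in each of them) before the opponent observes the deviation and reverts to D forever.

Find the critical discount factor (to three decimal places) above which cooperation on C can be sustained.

Deviating for the 2 undetected periods gains 26−20 = 6 per period over cooperation, then loses 20−7 = 13 per period forever once punishment starts.
Gain: 6(1 + δ + … + δ^1); loss: 13·δ^2/(1−δ).
No profitable deviation ⇔ 6(1−δ^2) ≤ 13·δ^2, i.e. δ^2 ≥ 6/(6+13) = 6/19.
Hence δ ≥ (6/19)^(1/2) ≈ 0.562.

0.562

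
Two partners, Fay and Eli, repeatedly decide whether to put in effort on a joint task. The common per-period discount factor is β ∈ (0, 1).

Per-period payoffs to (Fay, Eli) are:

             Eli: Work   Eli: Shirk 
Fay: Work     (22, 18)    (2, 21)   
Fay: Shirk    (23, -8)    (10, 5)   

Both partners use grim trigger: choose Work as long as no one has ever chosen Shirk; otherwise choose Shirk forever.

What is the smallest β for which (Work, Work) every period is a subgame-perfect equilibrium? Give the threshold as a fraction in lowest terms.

3/16

Fay: cooperation gives 22 each period; deviation gives 23 once then 10 forever.
  22/(1−β) ≥ 23 + 10β/(1−β) ⇒ β ≥ 1/13.
Eli: cooperation gives 18 each period; deviation gives 21 once then 5 forever.
  β ≥ 3/16.
Both must hold, so the binding constraint is Eli's: β ≥ 3/16.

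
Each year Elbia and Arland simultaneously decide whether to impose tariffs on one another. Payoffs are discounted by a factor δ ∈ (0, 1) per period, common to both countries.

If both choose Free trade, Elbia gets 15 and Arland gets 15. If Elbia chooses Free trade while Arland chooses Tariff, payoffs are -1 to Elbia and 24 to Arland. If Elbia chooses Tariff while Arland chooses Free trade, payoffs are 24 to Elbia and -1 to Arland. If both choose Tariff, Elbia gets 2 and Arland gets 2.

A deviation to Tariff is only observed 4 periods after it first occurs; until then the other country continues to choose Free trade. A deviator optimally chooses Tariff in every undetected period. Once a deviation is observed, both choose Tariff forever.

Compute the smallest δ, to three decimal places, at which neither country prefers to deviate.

0.800

Deviating for the 4 undetected periods gains 24−15 = 9 per period over cooperation, then loses 15−2 = 13 per period forever once punishment starts.
Gain: 9(1 + δ + … + δ^3); loss: 13·δ^4/(1−δ).
No profitable deviation ⇔ 9(1−δ^4) ≤ 13·δ^4, i.e. δ^4 ≥ 9/(9+13) = 9/22.
Hence δ ≥ (9/22)^(1/4) ≈ 0.800.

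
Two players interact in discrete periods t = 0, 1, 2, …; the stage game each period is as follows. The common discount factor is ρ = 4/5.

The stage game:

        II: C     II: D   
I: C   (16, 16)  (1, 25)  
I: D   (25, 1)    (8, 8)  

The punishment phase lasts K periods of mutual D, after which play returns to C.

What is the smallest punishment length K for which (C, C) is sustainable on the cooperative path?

2

IC: ρ(1−ρ^K)/(1−ρ) ≥ (25−16)/(16−8) = 9/8.
With ρ = 4/5: need 1 − ρ^K ≥ 9/8·(1−4/5)/(4/5), i.e. ρ^K ≤ 0.7188.
Since (4/5)^1 = 0.8000 and (4/5)^2 = 0.6400, the smallest such K is 2.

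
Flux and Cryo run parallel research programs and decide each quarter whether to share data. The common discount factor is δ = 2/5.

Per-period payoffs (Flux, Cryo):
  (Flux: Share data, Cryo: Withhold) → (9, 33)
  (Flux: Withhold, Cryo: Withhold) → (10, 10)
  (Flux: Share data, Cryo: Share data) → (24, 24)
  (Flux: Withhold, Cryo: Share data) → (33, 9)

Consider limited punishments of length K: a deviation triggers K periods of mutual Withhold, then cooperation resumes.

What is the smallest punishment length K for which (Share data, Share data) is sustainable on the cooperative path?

4

Need Σ_{k=1}^{K} δ^k ≥ (33−24)/(24−10) = 0.6429 at δ = 2/5.
At K = 3 the sum is 0.6240 < 0.6429; at K = 4 it is 0.6496 ≥ 0.6429.
So the minimum punishment length is K = 4.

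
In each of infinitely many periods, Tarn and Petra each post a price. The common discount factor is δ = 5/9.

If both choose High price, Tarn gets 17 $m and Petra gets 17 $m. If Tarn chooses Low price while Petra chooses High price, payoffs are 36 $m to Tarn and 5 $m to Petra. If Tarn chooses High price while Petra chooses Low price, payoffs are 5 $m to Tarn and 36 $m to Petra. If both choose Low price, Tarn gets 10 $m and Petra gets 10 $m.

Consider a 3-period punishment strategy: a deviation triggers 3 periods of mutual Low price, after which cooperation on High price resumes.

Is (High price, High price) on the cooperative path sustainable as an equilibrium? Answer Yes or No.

A one-shot deviation gives 36 now, then 10 for 3 periods, then back to 17.
Gain from deviating: (36−17) today; loss: (17−10) in each of the next 3 periods.
No-deviation condition: (17−10)(δ+…+δ^3) ≥ 36−17, i.e. δ+…+δ^3 ≥ 19/7.
At δ = 5/9: δ+…+δ^3 = 1.0357 < 2.7143.
So cooperation is not sustainable.

No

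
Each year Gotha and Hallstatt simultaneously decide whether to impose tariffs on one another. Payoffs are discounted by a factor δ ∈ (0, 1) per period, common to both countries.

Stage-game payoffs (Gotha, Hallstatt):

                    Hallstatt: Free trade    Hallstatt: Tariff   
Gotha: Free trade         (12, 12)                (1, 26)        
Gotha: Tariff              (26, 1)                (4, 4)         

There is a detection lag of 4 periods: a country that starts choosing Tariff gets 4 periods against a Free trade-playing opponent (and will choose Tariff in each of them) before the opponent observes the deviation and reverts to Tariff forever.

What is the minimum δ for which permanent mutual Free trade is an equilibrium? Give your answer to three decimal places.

0.893

The best deviation is to choose Tariff for all 4 undetected periods, earning 26 each, then 4 forever once detected.
Deviation value: 26(1−δ^4)/(1−δ) + 4δ^4/(1−δ); cooperation value: 12/(1−δ).
IC: 12 ≥ 26(1−δ^4) + 4δ^4 = 26 − 22δ^4.
So δ^4 ≥ 14/22 = 7/11, giving δ ≥ (7/11)^(1/4) ≈ 0.893.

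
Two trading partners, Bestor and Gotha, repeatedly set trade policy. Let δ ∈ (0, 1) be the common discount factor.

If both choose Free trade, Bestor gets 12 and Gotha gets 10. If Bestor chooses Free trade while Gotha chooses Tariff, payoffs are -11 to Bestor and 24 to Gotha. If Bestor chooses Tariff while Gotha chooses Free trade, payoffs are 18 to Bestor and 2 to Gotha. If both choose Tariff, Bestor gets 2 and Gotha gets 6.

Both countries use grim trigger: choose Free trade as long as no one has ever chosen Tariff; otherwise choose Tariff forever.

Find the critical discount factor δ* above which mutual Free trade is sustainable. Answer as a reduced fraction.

For Bestor: deviation gain 18−12 = 6, per-period punishment loss 12−2 = 10. IC gives δ ≥ 6/16 = 3/8.
For Gotha: gain 14, loss 4 per period, so δ ≥ 14/18 = 7/9.
The tighter constraint is Gotha's, so cooperation needs δ ≥ 7/9.

7/9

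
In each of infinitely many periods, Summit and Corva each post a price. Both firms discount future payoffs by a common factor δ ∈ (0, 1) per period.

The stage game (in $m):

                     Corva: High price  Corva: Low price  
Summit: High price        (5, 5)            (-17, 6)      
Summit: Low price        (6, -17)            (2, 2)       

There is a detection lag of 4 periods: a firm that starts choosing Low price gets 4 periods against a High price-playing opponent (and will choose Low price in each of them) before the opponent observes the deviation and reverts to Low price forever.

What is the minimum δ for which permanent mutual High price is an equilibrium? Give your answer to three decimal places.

Deviating for the 4 undetected periods gains 6−5 = 1 per period over cooperation, then loses 5−2 = 3 per period forever once punishment starts.
Gain: 1(1 + δ + … + δ^3); loss: 3·δ^4/(1−δ).
No profitable deviation ⇔ 1(1−δ^4) ≤ 3·δ^4, i.e. δ^4 ≥ 1/(1+3) = 1/4.
Hence δ ≥ (1/4)^(1/4) ≈ 0.707.

0.707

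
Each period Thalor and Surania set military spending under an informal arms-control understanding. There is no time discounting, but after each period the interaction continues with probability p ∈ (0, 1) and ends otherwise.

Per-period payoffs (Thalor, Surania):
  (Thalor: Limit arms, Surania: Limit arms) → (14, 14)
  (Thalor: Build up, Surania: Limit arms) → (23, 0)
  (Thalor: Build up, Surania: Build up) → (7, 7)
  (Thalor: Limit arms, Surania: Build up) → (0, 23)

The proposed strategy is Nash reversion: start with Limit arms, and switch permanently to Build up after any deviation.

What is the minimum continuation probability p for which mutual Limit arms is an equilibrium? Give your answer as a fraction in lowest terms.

9/16

With no time discounting, the continuation probability p plays the role of the discount factor.
Grim-trigger IC: 14/(1−p) ≥ 23 + 7p/(1−p) ⇒ p ≥ (23−14)/(23−7) = 9/16.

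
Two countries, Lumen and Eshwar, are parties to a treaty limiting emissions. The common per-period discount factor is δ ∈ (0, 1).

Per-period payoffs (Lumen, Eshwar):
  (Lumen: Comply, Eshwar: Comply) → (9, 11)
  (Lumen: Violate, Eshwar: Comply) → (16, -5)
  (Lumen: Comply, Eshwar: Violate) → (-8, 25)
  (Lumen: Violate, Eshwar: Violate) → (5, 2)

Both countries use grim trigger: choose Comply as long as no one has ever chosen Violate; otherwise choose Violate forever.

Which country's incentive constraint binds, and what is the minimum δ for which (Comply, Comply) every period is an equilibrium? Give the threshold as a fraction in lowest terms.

Lumen: cooperation gives 9 each period; deviation gives 16 once then 5 forever.
  9/(1−δ) ≥ 16 + 5δ/(1−δ) ⇒ δ ≥ 7/11.
Eshwar: cooperation gives 11 each period; deviation gives 25 once then 2 forever.
  δ ≥ 14/23.
Both must hold, so the binding constraint is Lumen's: δ ≥ 7/11.

Lumen; δ ≥ 7/11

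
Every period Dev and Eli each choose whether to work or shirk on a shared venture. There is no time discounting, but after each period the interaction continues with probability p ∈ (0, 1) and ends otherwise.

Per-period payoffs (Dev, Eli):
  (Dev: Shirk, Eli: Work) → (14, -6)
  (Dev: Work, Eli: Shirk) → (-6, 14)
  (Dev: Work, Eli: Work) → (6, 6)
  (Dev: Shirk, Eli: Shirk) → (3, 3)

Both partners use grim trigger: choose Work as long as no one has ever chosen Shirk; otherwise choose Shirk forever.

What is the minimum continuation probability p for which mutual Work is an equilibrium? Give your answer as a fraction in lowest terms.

8/11

With no time discounting, the continuation probability p plays the role of the discount factor.
Grim-trigger IC: 6/(1−p) ≥ 14 + 3p/(1−p) ⇒ p ≥ (14−6)/(14−3) = 8/11.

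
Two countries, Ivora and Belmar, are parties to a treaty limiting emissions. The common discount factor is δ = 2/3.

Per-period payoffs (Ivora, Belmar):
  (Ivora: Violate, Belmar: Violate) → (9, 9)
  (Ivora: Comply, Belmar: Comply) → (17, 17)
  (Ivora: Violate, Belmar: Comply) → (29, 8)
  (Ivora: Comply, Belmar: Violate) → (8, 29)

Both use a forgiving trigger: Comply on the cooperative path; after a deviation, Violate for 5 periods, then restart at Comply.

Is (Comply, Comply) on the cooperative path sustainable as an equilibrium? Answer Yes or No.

Yes

Comparing payoff streams over the 6 periods until play realigns: cooperate → 17(1+δ+…+δ^5); deviate → 29 + 9(δ+…+δ^5).
Cooperation is sustained iff (17−9)(δ+…+δ^5) ≥ 29−17.
δ+…+δ^5 = 2/3·(1−(2/3)^5)/(1−2/3) = 1.7366, and (29−17)/(17−9) = 1.5000.
1.7366 ≥ 1.5000, so cooperation is sustainable.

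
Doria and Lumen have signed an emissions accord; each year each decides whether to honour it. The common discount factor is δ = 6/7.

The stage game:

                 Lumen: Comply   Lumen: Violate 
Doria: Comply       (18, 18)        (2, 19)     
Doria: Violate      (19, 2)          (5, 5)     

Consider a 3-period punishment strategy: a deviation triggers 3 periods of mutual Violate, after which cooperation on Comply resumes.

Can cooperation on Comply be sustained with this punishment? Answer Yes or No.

Comparing payoff streams over the 4 periods until play realigns: cooperate → 18(1+δ+…+δ^3); deviate → 19 + 5(δ+…+δ^3).
Cooperation is sustained iff (18−5)(δ+…+δ^3) ≥ 19−18.
δ+…+δ^3 = 6/7·(1−(6/7)^3)/(1−6/7) = 2.2216, and (19−18)/(18−5) = 0.0769.
2.2216 ≥ 0.0769, so cooperation is sustainable.

Yes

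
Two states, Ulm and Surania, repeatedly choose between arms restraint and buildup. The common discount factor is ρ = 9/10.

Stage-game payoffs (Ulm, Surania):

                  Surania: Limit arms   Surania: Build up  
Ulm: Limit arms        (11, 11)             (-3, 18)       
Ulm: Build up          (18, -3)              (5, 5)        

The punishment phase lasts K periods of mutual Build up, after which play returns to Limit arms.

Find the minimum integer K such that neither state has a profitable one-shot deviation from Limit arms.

Need Σ_{k=1}^{K} ρ^k ≥ (18−11)/(11−5) = 1.1667 at ρ = 9/10.
At K = 1 the sum is 0.9000 < 1.1667; at K = 2 it is 1.7100 ≥ 1.1667.
So the minimum punishment length is K = 2.

2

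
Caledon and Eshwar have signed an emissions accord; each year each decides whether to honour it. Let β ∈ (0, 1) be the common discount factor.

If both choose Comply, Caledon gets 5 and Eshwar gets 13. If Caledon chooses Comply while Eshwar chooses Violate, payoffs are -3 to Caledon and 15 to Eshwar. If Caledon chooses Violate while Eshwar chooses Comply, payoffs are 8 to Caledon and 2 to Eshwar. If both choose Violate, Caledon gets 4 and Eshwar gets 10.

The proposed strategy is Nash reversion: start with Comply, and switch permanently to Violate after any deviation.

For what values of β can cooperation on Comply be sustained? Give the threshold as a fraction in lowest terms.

3/4

For Caledon: deviation gain 8−5 = 3, per-period punishment loss 5−4 = 1. IC gives β ≥ 3/4.
For Eshwar: gain 2, loss 3 per period, so β ≥ 2/5.
The tighter constraint is Caledon's, so cooperation needs β ≥ 3/4.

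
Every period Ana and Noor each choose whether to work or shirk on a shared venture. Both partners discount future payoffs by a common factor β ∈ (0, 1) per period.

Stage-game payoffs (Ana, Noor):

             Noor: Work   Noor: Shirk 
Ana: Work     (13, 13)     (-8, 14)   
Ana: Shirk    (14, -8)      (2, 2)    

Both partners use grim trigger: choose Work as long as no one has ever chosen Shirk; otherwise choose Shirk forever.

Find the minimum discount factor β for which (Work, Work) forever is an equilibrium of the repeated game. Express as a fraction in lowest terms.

One-period gain from deviating is 14 − 13 = 1. The loss is 13 − 2 = 11 in every subsequent period, with present value 11·β/(1−β).
Deviation is unprofitable when 11·β/(1−β) ≥ 1, i.e. β/(1−β) ≥ 1/11.
Equivalently β ≥ 1/(1+11) = 1/12.

1/12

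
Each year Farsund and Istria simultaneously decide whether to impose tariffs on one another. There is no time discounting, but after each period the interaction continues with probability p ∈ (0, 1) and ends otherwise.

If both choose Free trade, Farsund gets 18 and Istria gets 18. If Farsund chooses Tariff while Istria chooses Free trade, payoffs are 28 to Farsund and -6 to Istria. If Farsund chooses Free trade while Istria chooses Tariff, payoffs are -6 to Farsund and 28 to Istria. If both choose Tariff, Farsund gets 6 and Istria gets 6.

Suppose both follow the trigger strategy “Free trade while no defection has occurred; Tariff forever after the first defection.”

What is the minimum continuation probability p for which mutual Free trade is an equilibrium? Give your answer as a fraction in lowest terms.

5/11

With no time discounting, the continuation probability p plays the role of the discount factor.
Grim-trigger IC: 18/(1−p) ≥ 28 + 6p/(1−p) ⇒ p ≥ (28−18)/(28−6) = 5/11.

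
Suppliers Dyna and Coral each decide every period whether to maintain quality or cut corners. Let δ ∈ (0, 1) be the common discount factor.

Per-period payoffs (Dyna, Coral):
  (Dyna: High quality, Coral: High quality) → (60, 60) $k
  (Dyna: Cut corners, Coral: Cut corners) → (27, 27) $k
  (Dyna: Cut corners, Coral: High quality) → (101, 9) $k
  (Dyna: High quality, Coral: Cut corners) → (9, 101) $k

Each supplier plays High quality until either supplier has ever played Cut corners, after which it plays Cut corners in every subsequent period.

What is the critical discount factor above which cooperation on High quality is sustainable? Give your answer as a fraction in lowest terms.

41/74

Under grim trigger the critical discount factor is (T−C)/(T−P) with T = 101, C = 60, P = 27.
δ* = (101−60)/(101−27) = 41/74.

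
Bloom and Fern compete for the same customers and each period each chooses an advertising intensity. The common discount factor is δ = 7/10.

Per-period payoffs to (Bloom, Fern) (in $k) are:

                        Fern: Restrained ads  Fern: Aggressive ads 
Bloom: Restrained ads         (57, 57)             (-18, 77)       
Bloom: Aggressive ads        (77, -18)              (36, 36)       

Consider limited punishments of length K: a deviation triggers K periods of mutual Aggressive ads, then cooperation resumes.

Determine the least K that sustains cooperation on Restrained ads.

IC: δ(1−δ^K)/(1−δ) ≥ (77−57)/(57−36) = 20/21.
With δ = 7/10: need 1 − δ^K ≥ 20/21·(1−7/10)/(7/10), i.e. δ^K ≤ 0.5918.
Since (7/10)^1 = 0.7000 and (7/10)^2 = 0.4900, the smallest such K is 2.

2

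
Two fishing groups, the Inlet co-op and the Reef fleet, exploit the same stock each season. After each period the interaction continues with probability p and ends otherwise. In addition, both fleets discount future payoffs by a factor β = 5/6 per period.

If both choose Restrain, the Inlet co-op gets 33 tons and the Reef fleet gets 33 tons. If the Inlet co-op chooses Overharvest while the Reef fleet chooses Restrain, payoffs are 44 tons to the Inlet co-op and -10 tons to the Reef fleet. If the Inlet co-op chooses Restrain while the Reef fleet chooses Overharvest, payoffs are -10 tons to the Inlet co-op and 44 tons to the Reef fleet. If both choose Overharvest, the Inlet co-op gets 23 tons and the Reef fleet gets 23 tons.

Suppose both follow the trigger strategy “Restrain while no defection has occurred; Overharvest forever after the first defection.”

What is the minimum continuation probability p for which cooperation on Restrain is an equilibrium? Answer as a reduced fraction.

With continuation probability p and discount β, the effective per-period discount factor is βp.
Grim-trigger IC: βp ≥ (44−33)/(44−23) = 11/21.
So p ≥ (11/21)/(5/6) = 22/35.

22/35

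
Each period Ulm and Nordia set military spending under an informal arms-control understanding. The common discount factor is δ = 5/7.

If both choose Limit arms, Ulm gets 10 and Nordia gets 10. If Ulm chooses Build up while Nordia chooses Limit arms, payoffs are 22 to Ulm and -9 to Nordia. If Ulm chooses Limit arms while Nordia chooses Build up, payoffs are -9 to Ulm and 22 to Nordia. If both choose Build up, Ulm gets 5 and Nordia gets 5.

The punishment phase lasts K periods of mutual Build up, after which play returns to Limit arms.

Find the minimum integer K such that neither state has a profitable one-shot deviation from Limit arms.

10

IC: δ(1−δ^K)/(1−δ) ≥ (22−10)/(10−5) = 12/5.
With δ = 5/7: need 1 − δ^K ≥ 12/5·(1−5/7)/(5/7), i.e. δ^K ≤ 0.0400.
Since (5/7)^9 = 0.0484 and (5/7)^10 = 0.0346, the smallest such K is 10.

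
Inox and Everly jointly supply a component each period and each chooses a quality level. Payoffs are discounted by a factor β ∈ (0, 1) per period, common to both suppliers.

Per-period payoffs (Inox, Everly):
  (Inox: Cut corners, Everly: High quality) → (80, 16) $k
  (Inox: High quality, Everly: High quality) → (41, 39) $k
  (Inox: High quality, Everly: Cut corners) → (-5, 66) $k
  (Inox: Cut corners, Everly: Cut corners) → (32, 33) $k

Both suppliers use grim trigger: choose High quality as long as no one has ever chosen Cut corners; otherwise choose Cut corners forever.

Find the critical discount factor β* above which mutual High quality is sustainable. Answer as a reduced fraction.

9/11

For Inox: deviation gain 80−41 = 39, per-period punishment loss 41−32 = 9. IC gives β ≥ 39/48 = 13/16.
For Everly: gain 27, loss 6 per period, so β ≥ 27/33 = 9/11.
The tighter constraint is Everly's, so cooperation needs β ≥ 9/11.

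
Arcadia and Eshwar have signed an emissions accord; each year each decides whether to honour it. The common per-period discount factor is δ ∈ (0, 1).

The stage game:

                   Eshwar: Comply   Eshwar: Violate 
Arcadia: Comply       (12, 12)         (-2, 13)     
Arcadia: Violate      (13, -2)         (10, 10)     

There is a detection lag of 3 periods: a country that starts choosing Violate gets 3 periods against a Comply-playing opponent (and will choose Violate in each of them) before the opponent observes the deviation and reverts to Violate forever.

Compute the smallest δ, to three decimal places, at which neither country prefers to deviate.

0.693

Deviating for the 3 undetected periods gains 13−12 = 1 per period over cooperation, then loses 12−10 = 2 per period forever once punishment starts.
Gain: 1(1 + δ + … + δ^2); loss: 2·δ^3/(1−δ).
No profitable deviation ⇔ 1(1−δ^3) ≤ 2·δ^3, i.e. δ^3 ≥ 1/(1+2) = 1/3.
Hence δ ≥ (1/3)^(1/3) ≈ 0.693.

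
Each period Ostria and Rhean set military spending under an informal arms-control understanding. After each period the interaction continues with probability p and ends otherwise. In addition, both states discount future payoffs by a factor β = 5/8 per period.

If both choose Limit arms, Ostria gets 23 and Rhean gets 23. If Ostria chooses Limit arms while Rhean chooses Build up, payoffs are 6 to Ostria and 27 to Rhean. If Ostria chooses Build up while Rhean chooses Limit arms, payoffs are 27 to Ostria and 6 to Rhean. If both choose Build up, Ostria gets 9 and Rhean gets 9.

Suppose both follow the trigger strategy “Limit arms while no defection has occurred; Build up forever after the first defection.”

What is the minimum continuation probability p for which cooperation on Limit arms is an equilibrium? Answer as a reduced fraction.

Expected continuation weight on next period's payoff is β·p = 5/8·p, which plays the role of the discount factor.
Cooperation requires 5/8·p ≥ (27−23)/(27−9) = 2/9, hence p ≥ 16/45.

16/45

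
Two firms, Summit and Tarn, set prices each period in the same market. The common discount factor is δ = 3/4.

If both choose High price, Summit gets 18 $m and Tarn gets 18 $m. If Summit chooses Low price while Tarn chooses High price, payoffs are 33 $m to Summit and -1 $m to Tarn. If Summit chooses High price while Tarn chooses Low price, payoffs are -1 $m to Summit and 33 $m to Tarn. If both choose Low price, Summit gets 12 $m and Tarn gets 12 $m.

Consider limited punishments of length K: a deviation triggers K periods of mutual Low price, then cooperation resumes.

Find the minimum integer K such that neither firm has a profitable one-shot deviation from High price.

7

Need Σ_{k=1}^{K} δ^k ≥ (33−18)/(18−12) = 2.5000 at δ = 3/4.
At K = 6 the sum is 2.4661 < 2.5000; at K = 7 it is 2.5995 ≥ 2.5000.
So the minimum punishment length is K = 7.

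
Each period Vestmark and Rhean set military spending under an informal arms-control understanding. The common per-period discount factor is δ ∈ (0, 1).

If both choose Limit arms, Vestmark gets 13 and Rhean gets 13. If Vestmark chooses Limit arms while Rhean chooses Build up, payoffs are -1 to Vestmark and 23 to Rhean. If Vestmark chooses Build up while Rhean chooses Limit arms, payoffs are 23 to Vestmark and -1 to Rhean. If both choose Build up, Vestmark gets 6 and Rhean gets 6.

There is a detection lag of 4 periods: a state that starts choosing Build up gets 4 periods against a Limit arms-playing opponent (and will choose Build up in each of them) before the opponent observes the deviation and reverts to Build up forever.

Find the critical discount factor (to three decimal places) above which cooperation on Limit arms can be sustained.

0.876

Deviating for the 4 undetected periods gains 23−13 = 10 per period over cooperation, then loses 13−6 = 7 per period forever once punishment starts.
Gain: 10(1 + δ + … + δ^3); loss: 7·δ^4/(1−δ).
No profitable deviation ⇔ 10(1−δ^4) ≤ 7·δ^4, i.e. δ^4 ≥ 10/(10+7) = 10/17.
Hence δ ≥ (10/17)^(1/4) ≈ 0.876.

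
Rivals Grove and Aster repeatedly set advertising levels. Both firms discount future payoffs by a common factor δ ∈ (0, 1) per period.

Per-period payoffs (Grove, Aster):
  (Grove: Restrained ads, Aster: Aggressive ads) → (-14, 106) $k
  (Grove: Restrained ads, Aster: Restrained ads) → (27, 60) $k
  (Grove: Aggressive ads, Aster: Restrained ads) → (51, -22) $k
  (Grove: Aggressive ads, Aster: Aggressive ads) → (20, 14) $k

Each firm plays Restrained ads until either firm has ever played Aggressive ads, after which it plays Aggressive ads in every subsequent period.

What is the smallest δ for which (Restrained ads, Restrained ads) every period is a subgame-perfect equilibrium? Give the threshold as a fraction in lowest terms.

24/31

Grove: cooperation gives 27 each period; deviation gives 51 once then 20 forever.
  27/(1−δ) ≥ 51 + 20δ/(1−δ) ⇒ δ ≥ 24/31.
Aster: cooperation gives 60 each period; deviation gives 106 once then 14 forever.
  δ ≥ 46/92 = 1/2.
Both must hold, so the binding constraint is Grove's: δ ≥ 24/31.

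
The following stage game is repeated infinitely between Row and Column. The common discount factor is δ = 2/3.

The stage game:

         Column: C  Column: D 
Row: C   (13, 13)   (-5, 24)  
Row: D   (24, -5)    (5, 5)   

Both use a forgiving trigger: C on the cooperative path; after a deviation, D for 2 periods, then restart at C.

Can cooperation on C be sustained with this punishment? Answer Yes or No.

IC: δ+…+δ^2 ≥ (24−13)/(13−5) = 11/8.
At δ = 2/3: partial sum = 1.1111 < 1.3750. Cooperation not sustainable.

No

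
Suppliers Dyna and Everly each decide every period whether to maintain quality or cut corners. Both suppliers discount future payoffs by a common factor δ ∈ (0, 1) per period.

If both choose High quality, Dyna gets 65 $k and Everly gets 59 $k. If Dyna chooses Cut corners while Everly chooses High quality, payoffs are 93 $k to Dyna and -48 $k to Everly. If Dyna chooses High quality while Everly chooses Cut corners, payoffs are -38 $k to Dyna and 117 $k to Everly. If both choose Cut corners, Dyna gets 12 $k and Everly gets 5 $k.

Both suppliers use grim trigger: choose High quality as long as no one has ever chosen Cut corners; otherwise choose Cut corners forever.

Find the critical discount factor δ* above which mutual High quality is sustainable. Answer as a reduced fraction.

For Dyna: deviation gain 93−65 = 28, per-period punishment loss 65−12 = 53. IC gives δ ≥ 28/81.
For Everly: gain 58, loss 54 per period, so δ ≥ 58/112 = 29/56.
The tighter constraint is Everly's, so cooperation needs δ ≥ 29/56.

29/56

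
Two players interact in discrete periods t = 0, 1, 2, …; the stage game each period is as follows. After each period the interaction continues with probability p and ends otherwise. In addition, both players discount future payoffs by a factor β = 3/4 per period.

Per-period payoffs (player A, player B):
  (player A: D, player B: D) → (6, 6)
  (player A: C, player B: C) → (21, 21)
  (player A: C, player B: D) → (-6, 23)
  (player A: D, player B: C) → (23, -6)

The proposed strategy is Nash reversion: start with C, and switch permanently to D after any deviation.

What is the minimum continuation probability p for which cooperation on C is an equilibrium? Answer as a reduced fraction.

8/51

Expected continuation weight on next period's payoff is β·p = 3/4·p, which plays the role of the discount factor.
Cooperation requires 3/4·p ≥ (23−21)/(23−6) = 2/17, hence p ≥ 8/51.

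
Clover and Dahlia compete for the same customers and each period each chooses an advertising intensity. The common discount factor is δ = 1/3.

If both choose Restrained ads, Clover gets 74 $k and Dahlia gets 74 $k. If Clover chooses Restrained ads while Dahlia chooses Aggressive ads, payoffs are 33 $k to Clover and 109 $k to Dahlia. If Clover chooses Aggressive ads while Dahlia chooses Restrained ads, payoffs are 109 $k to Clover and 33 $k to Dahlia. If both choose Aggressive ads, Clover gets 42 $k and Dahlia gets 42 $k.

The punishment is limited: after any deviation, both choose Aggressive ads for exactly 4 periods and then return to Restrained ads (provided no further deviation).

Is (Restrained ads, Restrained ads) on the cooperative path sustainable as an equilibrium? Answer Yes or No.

Comparing payoff streams over the 5 periods until play realigns: cooperate → 74(1+δ+…+δ^4); deviate → 109 + 42(δ+…+δ^4).
Cooperation is sustained iff (74−42)(δ+…+δ^4) ≥ 109−74.
δ+…+δ^4 = 1/3·(1−(1/3)^4)/(1−1/3) = 0.4938, and (109−74)/(74−42) = 1.0938.
0.4938 < 1.0938, so cooperation is not sustainable.

No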